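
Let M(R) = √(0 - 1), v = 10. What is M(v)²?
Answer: -1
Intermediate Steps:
M(R) = I (M(R) = √(-1) = I)
M(v)² = I² = -1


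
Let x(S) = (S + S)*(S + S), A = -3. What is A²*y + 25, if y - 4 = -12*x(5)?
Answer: -10739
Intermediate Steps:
x(S) = 4*S² (x(S) = (2*S)*(2*S) = 4*S²)
y = -1196 (y = 4 - 48*5² = 4 - 48*25 = 4 - 12*100 = 4 - 1200 = -1196)
A²*y + 25 = (-3)²*(-1196) + 25 = 9*(-1196) + 25 = -10764 + 25 = -10739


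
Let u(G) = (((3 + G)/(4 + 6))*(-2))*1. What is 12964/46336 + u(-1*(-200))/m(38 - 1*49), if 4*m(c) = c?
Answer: 9584463/637120 ≈ 15.043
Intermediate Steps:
u(G) = -3/5 - G/5 (u(G) = (((3 + G)/10)*(-2))*1 = (((3 + G)*(1/10))*(-2))*1 = ((3/10 + G/10)*(-2))*1 = (-3/5 - G/5)*1 = -3/5 - G/5)
m(c) = c/4
12964/46336 + u(-1*(-200))/m(38 - 1*49) = 12964/46336 + (-3/5 - (-1)*(-200)/5)/(((38 - 1*49)/4)) = 12964*(1/46336) + (-3/5 - 1/5*200)/(((38 - 49)/4)) = 3241/11584 + (-3/5 - 40)/(((1/4)*(-11))) = 3241/11584 - 203/(5*(-11/4)) = 3241/11584 - 203/5*(-4/11) = 3241/11584 + 812/55 = 9584463/637120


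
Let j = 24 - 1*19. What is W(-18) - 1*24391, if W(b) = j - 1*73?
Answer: -24459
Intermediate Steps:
j = 5 (j = 24 - 19 = 5)
W(b) = -68 (W(b) = 5 - 1*73 = 5 - 73 = -68)
W(-18) - 1*24391 = -68 - 1*24391 = -68 - 24391 = -24459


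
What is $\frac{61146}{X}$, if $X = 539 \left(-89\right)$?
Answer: $- \frac{61146}{47971} \approx -1.2746$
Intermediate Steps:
$X = -47971$
$\frac{61146}{X} = \frac{61146}{-47971} = 61146 \left(- \frac{1}{47971}\right) = - \frac{61146}{47971}$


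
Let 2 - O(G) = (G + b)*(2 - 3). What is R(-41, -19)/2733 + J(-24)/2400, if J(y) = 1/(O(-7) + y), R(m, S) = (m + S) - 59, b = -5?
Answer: -1079237/24779200 ≈ -0.043554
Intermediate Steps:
R(m, S) = -59 + S + m (R(m, S) = (S + m) - 59 = -59 + S + m)
O(G) = -3 + G (O(G) = 2 - (G - 5)*(2 - 3) = 2 - (-5 + G)*(-1) = 2 - (5 - G) = 2 + (-5 + G) = -3 + G)
J(y) = 1/(-10 + y) (J(y) = 1/((-3 - 7) + y) = 1/(-10 + y))
R(-41, -19)/2733 + J(-24)/2400 = (-59 - 19 - 41)/2733 + 1/(-10 - 24*2400) = -119*1/2733 + (1/2400)/(-34) = -119/2733 - 1/34*1/2400 = -119/2733 - 1/81600 = -1079237/24779200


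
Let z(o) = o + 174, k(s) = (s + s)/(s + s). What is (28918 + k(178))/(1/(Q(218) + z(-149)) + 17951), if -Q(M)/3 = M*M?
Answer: 4122316693/2558861196 ≈ 1.6110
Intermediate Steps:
k(s) = 1 (k(s) = (2*s)/((2*s)) = (2*s)*(1/(2*s)) = 1)
z(o) = 174 + o
Q(M) = -3*M² (Q(M) = -3*M*M = -3*M²)
(28918 + k(178))/(1/(Q(218) + z(-149)) + 17951) = (28918 + 1)/(1/(-3*218² + (174 - 149)) + 17951) = 28919/(1/(-3*47524 + 25) + 17951) = 28919/(1/(-142572 + 25) + 17951) = 28919/(1/(-142547) + 17951) = 28919/(-1/142547 + 17951) = 28919/(2558861196/142547) = 28919*(142547/2558861196) = 4122316693/2558861196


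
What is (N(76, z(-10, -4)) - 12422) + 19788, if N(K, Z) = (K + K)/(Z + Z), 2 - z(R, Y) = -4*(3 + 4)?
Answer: 110528/15 ≈ 7368.5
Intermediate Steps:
z(R, Y) = 30 (z(R, Y) = 2 - (-4)*(3 + 4) = 2 - (-4)*7 = 2 - 1*(-28) = 2 + 28 = 30)
N(K, Z) = K/Z (N(K, Z) = (2*K)/((2*Z)) = (2*K)*(1/(2*Z)) = K/Z)
(N(76, z(-10, -4)) - 12422) + 19788 = (76/30 - 12422) + 19788 = (76*(1/30) - 12422) + 19788 = (38/15 - 12422) + 19788 = -186292/15 + 19788 = 110528/15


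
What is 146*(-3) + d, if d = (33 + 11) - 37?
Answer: -431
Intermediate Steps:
d = 7 (d = 44 - 37 = 7)
146*(-3) + d = 146*(-3) + 7 = -438 + 7 = -431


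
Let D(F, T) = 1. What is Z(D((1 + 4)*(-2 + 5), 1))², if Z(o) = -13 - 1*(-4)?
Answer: 81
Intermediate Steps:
Z(o) = -9 (Z(o) = -13 + 4 = -9)
Z(D((1 + 4)*(-2 + 5), 1))² = (-9)² = 81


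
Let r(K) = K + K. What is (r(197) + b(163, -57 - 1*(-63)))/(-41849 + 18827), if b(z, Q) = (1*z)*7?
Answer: -1535/23022 ≈ -0.066675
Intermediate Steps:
r(K) = 2*K
b(z, Q) = 7*z (b(z, Q) = z*7 = 7*z)
(r(197) + b(163, -57 - 1*(-63)))/(-41849 + 18827) = (2*197 + 7*163)/(-41849 + 18827) = (394 + 1141)/(-23022) = 1535*(-1/23022) = -1535/23022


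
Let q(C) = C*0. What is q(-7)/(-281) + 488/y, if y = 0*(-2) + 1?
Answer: 488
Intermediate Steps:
q(C) = 0
y = 1 (y = 0 + 1 = 1)
q(-7)/(-281) + 488/y = 0/(-281) + 488/1 = 0*(-1/281) + 488*1 = 0 + 488 = 488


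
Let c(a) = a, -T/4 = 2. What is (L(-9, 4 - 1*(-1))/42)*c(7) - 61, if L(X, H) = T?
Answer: -187/3 ≈ -62.333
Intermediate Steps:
T = -8 (T = -4*2 = -8)
L(X, H) = -8
(L(-9, 4 - 1*(-1))/42)*c(7) - 61 = -8/42*7 - 61 = -8*1/42*7 - 61 = -4/21*7 - 61 = -4/3 - 61 = -187/3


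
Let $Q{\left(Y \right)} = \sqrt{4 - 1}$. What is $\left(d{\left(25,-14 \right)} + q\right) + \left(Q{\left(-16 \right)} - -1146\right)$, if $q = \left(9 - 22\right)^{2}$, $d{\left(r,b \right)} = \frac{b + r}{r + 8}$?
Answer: $\frac{3946}{3} + \sqrt{3} \approx 1317.1$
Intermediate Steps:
$Q{\left(Y \right)} = \sqrt{3}$
$d{\left(r,b \right)} = \frac{b + r}{8 + r}$
$q = 169$ ($q = \left(-13\right)^{2} = 169$)
$\left(d{\left(25,-14 \right)} + q\right) + \left(Q{\left(-16 \right)} - -1146\right) = \left(\frac{-14 + 25}{8 + 25} + 169\right) + \left(\sqrt{3} - -1146\right) = \left(\frac{1}{33} \cdot 11 + 169\right) + \left(\sqrt{3} + 1146\right) = \left(\frac{1}{33} \cdot 11 + 169\right) + \left(1146 + \sqrt{3}\right) = \left(\frac{1}{3} + 169\right) + \left(1146 + \sqrt{3}\right) = \frac{508}{3} + \left(1146 + \sqrt{3}\right) = \frac{3946}{3} + \sqrt{3}$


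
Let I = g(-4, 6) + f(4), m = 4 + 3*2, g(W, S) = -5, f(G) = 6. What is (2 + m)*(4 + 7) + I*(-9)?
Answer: 123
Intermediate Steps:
m = 10 (m = 4 + 6 = 10)
I = 1 (I = -5 + 6 = 1)
(2 + m)*(4 + 7) + I*(-9) = (2 + 10)*(4 + 7) + 1*(-9) = 12*11 - 9 = 132 - 9 = 123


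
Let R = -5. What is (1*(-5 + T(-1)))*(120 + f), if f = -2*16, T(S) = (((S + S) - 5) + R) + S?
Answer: -1584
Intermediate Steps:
T(S) = -10 + 3*S (T(S) = (((S + S) - 5) - 5) + S = ((2*S - 5) - 5) + S = ((-5 + 2*S) - 5) + S = (-10 + 2*S) + S = -10 + 3*S)
f = -32
(1*(-5 + T(-1)))*(120 + f) = (1*(-5 + (-10 + 3*(-1))))*(120 - 32) = (1*(-5 + (-10 - 3)))*88 = (1*(-5 - 13))*88 = (1*(-18))*88 = -18*88 = -1584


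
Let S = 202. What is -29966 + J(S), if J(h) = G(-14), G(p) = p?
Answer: -29980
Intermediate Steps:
J(h) = -14
-29966 + J(S) = -29966 - 14 = -29980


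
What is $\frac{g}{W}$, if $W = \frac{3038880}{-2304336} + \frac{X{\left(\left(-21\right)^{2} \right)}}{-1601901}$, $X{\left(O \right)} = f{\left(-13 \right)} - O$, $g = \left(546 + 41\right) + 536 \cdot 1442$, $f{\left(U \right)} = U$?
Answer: $- \frac{59483976918503193}{101394557132} \approx -5.8666 \cdot 10^{5}$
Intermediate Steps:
$g = 773499$ ($g = 587 + 772912 = 773499$)
$X{\left(O \right)} = -13 - O$
$W = - \frac{101394557132}{76902461307}$ ($W = \frac{3038880}{-2304336} + \frac{-13 - \left(-21\right)^{2}}{-1601901} = 3038880 \left(- \frac{1}{2304336}\right) + \left(-13 - 441\right) \left(- \frac{1}{1601901}\right) = - \frac{63310}{48007} + \left(-13 - 441\right) \left(- \frac{1}{1601901}\right) = - \frac{63310}{48007} - - \frac{454}{1601901} = - \frac{63310}{48007} + \frac{454}{1601901} = - \frac{101394557132}{76902461307} \approx -1.3185$)
$\frac{g}{W} = \frac{773499}{- \frac{101394557132}{76902461307}} = 773499 \left(- \frac{76902461307}{101394557132}\right) = - \frac{59483976918503193}{101394557132}$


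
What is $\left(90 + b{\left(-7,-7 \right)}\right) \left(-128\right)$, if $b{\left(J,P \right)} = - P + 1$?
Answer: $-12544$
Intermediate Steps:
$b{\left(J,P \right)} = 1 - P$
$\left(90 + b{\left(-7,-7 \right)}\right) \left(-128\right) = \left(90 + \left(1 - -7\right)\right) \left(-128\right) = \left(90 + \left(1 + 7\right)\right) \left(-128\right) = \left(90 + 8\right) \left(-128\right) = 98 \left(-128\right) = -12544$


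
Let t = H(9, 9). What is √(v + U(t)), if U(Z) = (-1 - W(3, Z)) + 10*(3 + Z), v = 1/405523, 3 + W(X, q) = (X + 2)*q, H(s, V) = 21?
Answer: 2*√5632375047249/405523 ≈ 11.705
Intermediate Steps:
W(X, q) = -3 + q*(2 + X) (W(X, q) = -3 + (X + 2)*q = -3 + (2 + X)*q = -3 + q*(2 + X))
v = 1/405523 ≈ 2.4660e-6
t = 21
U(Z) = 32 + 5*Z (U(Z) = (-1 - (-3 + 2*Z + 3*Z)) + 10*(3 + Z) = (-1 - (-3 + 5*Z)) + (30 + 10*Z) = (-1 + (3 - 5*Z)) + (30 + 10*Z) = (2 - 5*Z) + (30 + 10*Z) = 32 + 5*Z)
√(v + U(t)) = √(1/405523 + (32 + 5*21)) = √(1/405523 + (32 + 105)) = √(1/405523 + 137) = √(55556652/405523) = 2*√5632375047249/405523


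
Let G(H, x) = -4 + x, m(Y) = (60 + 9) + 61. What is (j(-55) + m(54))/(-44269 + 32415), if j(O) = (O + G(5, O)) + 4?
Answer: -10/5927 ≈ -0.0016872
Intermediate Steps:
m(Y) = 130 (m(Y) = 69 + 61 = 130)
j(O) = 2*O (j(O) = (O + (-4 + O)) + 4 = (-4 + 2*O) + 4 = 2*O)
(j(-55) + m(54))/(-44269 + 32415) = (2*(-55) + 130)/(-44269 + 32415) = (-110 + 130)/(-11854) = 20*(-1/11854) = -10/5927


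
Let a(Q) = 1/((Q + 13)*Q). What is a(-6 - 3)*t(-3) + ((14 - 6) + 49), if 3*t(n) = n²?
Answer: 683/12 ≈ 56.917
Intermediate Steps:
a(Q) = 1/(Q*(13 + Q)) (a(Q) = 1/((13 + Q)*Q) = 1/(Q*(13 + Q)))
t(n) = n²/3
a(-6 - 3)*t(-3) + ((14 - 6) + 49) = (1/((-6 - 3)*(13 + (-6 - 3))))*((⅓)*(-3)²) + ((14 - 6) + 49) = (1/((-9)*(13 - 9)))*((⅓)*9) + (8 + 49) = -⅑/4*3 + 57 = -⅑*¼*3 + 57 = -1/36*3 + 57 = -1/12 + 57 = 683/12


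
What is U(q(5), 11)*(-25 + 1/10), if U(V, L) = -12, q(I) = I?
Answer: 1494/5 ≈ 298.80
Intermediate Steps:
U(q(5), 11)*(-25 + 1/10) = -12*(-25 + 1/10) = -12*(-25 + ⅒) = -12*(-249/10) = 1494/5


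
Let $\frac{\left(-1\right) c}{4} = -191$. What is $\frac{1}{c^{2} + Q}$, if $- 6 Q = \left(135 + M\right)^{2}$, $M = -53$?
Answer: $\frac{3}{1747726} \approx 1.7165 \cdot 10^{-6}$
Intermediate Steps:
$c = 764$ ($c = \left(-4\right) \left(-191\right) = 764$)
$Q = - \frac{3362}{3}$ ($Q = - \frac{\left(135 - 53\right)^{2}}{6} = - \frac{82^{2}}{6} = \left(- \frac{1}{6}\right) 6724 = - \frac{3362}{3} \approx -1120.7$)
$\frac{1}{c^{2} + Q} = \frac{1}{764^{2} - \frac{3362}{3}} = \frac{1}{583696 - \frac{3362}{3}} = \frac{1}{\frac{1747726}{3}} = \frac{3}{1747726}$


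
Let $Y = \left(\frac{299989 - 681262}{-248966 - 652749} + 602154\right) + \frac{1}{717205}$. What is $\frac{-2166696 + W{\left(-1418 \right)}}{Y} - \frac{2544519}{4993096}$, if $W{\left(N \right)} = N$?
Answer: $- \frac{61476654682568752402309}{14957087944067430824216} \approx -4.1102$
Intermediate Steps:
$Y = \frac{77884400088793246}{129342901315}$ ($Y = \left(- \frac{381273}{-901715} + 602154\right) + \frac{1}{717205} = \left(\left(-381273\right) \left(- \frac{1}{901715}\right) + 602154\right) + \frac{1}{717205} = \left(\frac{381273}{901715} + 602154\right) + \frac{1}{717205} = \frac{542971675383}{901715} + \frac{1}{717205} = \frac{77884400088793246}{129342901315} \approx 6.0215 \cdot 10^{5}$)
$\frac{-2166696 + W{\left(-1418 \right)}}{Y} - \frac{2544519}{4993096} = \frac{-2166696 - 1418}{\frac{77884400088793246}{129342901315}} - \frac{2544519}{4993096} = \left(-2168114\right) \frac{129342901315}{77884400088793246} - \frac{2544519}{4993096} = - \frac{10785775197756535}{2995553849568971} - \frac{2544519}{4993096} = - \frac{61476654682568752402309}{14957087944067430824216}$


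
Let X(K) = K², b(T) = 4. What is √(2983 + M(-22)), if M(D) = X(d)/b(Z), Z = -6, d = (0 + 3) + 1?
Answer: √2987 ≈ 54.653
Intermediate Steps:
d = 4 (d = 3 + 1 = 4)
M(D) = 4 (M(D) = 4²/4 = 16*(¼) = 4)
√(2983 + M(-22)) = √(2983 + 4) = √2987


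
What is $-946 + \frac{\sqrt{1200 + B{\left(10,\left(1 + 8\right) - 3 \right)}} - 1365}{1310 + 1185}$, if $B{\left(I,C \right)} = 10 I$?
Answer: $- \frac{472327}{499} + \frac{2 \sqrt{13}}{499} \approx -946.53$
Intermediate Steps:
$-946 + \frac{\sqrt{1200 + B{\left(10,\left(1 + 8\right) - 3 \right)}} - 1365}{1310 + 1185} = -946 + \frac{\sqrt{1200 + 10 \cdot 10} - 1365}{1310 + 1185} = -946 + \frac{\sqrt{1200 + 100} - 1365}{2495} = -946 + \left(\sqrt{1300} - 1365\right) \frac{1}{2495} = -946 + \left(10 \sqrt{13} - 1365\right) \frac{1}{2495} = -946 + \left(-1365 + 10 \sqrt{13}\right) \frac{1}{2495} = -946 - \left(\frac{273}{499} - \frac{2 \sqrt{13}}{499}\right) = - \frac{472327}{499} + \frac{2 \sqrt{13}}{499}$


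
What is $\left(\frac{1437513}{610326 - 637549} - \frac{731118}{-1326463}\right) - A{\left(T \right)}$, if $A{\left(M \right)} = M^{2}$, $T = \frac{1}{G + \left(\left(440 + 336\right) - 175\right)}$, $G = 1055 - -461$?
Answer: $- \frac{1208074220249479642}{23119306339431223} \approx -52.254$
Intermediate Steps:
$G = 1516$ ($G = 1055 + 461 = 1516$)
$T = \frac{1}{2117}$ ($T = \frac{1}{1516 + \left(\left(440 + 336\right) - 175\right)} = \frac{1}{1516 + \left(776 - 175\right)} = \frac{1}{1516 + 601} = \frac{1}{2117} \approx 0.00047237$)
$\left(\frac{1437513}{610326 - 637549} - \frac{731118}{-1326463}\right) - A{\left(T \right)} = \left(\frac{1437513}{610326 - 637549} - \frac{731118}{-1326463}\right) - \left(\frac{1}{2117}\right)^{2} = \left(\frac{1437513}{-27223} - - \frac{731118}{1326463}\right) - \frac{1}{4481689} = \left(1437513 \left(- \frac{1}{27223}\right) + \frac{731118}{1326463}\right) - \frac{1}{4481689} = \left(- \frac{205359}{3889} + \frac{731118}{1326463}\right) - \frac{1}{4481689} = - \frac{269557797315}{5158614607} - \frac{1}{4481689} = - \frac{1208074220249479642}{23119306339431223}$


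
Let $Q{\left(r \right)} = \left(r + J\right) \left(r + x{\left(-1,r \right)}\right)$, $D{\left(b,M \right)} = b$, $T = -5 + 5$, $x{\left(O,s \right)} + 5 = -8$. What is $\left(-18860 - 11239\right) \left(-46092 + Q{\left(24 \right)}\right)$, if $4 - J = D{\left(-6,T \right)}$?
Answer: $1376066082$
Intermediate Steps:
$x{\left(O,s \right)} = -13$ ($x{\left(O,s \right)} = -5 - 8 = -13$)
$T = 0$
$J = 10$ ($J = 4 - -6 = 4 + 6 = 10$)
$Q{\left(r \right)} = \left(-13 + r\right) \left(10 + r\right)$ ($Q{\left(r \right)} = \left(r + 10\right) \left(r - 13\right) = \left(10 + r\right) \left(-13 + r\right) = \left(-13 + r\right) \left(10 + r\right)$)
$\left(-18860 - 11239\right) \left(-46092 + Q{\left(24 \right)}\right) = \left(-18860 - 11239\right) \left(-46092 - \left(202 - 576\right)\right) = - 30099 \left(-46092 - -374\right) = - 30099 \left(-46092 + 374\right) = \left(-30099\right) \left(-45718\right) = 1376066082$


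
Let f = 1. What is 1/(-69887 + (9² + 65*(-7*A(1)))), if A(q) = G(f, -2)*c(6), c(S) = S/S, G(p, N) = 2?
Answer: -1/70716 ≈ -1.4141e-5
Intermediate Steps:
c(S) = 1
A(q) = 2 (A(q) = 2*1 = 2)
1/(-69887 + (9² + 65*(-7*A(1)))) = 1/(-69887 + (9² + 65*(-7*2))) = 1/(-69887 + (81 + 65*(-14))) = 1/(-69887 + (81 - 910)) = 1/(-69887 - 829) = 1/(-70716) = -1/70716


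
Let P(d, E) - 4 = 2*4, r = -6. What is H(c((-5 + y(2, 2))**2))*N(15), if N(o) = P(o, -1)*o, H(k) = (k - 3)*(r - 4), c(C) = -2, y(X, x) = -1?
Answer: 9000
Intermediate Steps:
P(d, E) = 12 (P(d, E) = 4 + 2*4 = 4 + 8 = 12)
H(k) = 30 - 10*k (H(k) = (k - 3)*(-6 - 4) = (-3 + k)*(-10) = 30 - 10*k)
N(o) = 12*o
H(c((-5 + y(2, 2))**2))*N(15) = (30 - 10*(-2))*(12*15) = (30 + 20)*180 = 50*180 = 9000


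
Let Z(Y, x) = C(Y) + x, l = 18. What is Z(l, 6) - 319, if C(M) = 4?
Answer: -309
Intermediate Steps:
Z(Y, x) = 4 + x
Z(l, 6) - 319 = (4 + 6) - 319 = 10 - 319 = -309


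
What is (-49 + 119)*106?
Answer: 7420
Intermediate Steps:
(-49 + 119)*106 = 70*106 = 7420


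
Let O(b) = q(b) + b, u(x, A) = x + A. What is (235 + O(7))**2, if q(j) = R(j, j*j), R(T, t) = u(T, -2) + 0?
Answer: 61009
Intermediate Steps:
u(x, A) = A + x
R(T, t) = -2 + T (R(T, t) = (-2 + T) + 0 = -2 + T)
q(j) = -2 + j
O(b) = -2 + 2*b (O(b) = (-2 + b) + b = -2 + 2*b)
(235 + O(7))**2 = (235 + (-2 + 2*7))**2 = (235 + (-2 + 14))**2 = (235 + 12)**2 = 247**2 = 61009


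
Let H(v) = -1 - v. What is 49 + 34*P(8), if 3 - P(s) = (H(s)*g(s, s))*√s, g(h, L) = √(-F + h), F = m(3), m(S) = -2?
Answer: 151 + 1224*√5 ≈ 2887.9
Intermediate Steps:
F = -2
g(h, L) = √(2 + h) (g(h, L) = √(-1*(-2) + h) = √(2 + h))
P(s) = 3 - √s*√(2 + s)*(-1 - s) (P(s) = 3 - (-1 - s)*√(2 + s)*√s = 3 - √(2 + s)*(-1 - s)*√s = 3 - √s*√(2 + s)*(-1 - s))
49 + 34*P(8) = 49 + 34*(3 + √8*√(2 + 8)*(1 + 8)) = 49 + 34*(3 + (2*√2)*√10*9) = 49 + 34*(3 + 36*√5) = 49 + (102 + 1224*√5) = 151 + 1224*√5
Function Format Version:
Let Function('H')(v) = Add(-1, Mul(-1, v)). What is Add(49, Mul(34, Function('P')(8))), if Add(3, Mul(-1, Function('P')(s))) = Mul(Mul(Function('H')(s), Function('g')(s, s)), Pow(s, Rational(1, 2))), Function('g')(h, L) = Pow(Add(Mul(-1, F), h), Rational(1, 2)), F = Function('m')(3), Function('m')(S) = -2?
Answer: Add(151, Mul(1224, Pow(5, Rational(1, 2)))) ≈ 2887.9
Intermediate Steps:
F = -2
Function('g')(h, L) = Pow(Add(2, h), Rational(1, 2)) (Function('g')(h, L) = Pow(Add(Mul(-1, -2), h), Rational(1, 2)) = Pow(Add(2, h), Rational(1, 2)))
Function('P')(s) = Add(3, Mul(-1, Pow(s, Rational(1, 2)), Pow(Add(2, s), Rational(1, 2)), Add(-1, Mul(-1, s)))) (Function('P')(s) = Add(3, Mul(-1, Mul(Mul(Add(-1, Mul(-1, s)), Pow(Add(2, s), Rational(1, 2))), Pow(s, Rational(1, 2))))) = Add(3, Mul(-1, Mul(Mul(Pow(Add(2, s), Rational(1, 2)), Add(-1, Mul(-1, s))), Pow(s, Rational(1, 2))))) = Add(3, Mul(-1, Mul(Pow(s, Rational(1, 2)), Pow(Add(2, s), Rational(1, 2)), Add(-1, Mul(-1, s))))) = Add(3, Mul(-1, Pow(s, Rational(1, 2)), Pow(Add(2, s), Rational(1, 2)), Add(-1, Mul(-1, s)))))
Add(49, Mul(34, Function('P')(8))) = Add(49, Mul(34, Add(3, Mul(Pow(8, Rational(1, 2)), Pow(Add(2, 8), Rational(1, 2)), Add(1, 8))))) = Add(49, Mul(34, Add(3, Mul(Mul(2, Pow(2, Rational(1, 2))), Pow(10, Rational(1, 2)), 9)))) = Add(49, Mul(34, Add(3, Mul(36, Pow(5, Rational(1, 2)))))) = Add(49, Add(102, Mul(1224, Pow(5, Rational(1, 2))))) = Add(151, Mul(1224, Pow(5, Rational(1, 2))))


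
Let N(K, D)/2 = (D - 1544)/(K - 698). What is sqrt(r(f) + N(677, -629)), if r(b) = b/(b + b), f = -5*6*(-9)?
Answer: sqrt(365946)/42 ≈ 14.403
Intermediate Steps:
N(K, D) = 2*(-1544 + D)/(-698 + K) (N(K, D) = 2*((D - 1544)/(K - 698)) = 2*((-1544 + D)/(-698 + K)) = 2*(-1544 + D)/(-698 + K))
f = 270 (f = -30*(-9) = 270)
r(b) = 1/2 (r(b) = b/((2*b)) = b*(1/(2*b)) = 1/2)
sqrt(r(f) + N(677, -629)) = sqrt(1/2 + 2*(-1544 - 629)/(-698 + 677)) = sqrt(1/2 + 2*(-2173)/(-21)) = sqrt(1/2 + 2*(-1/21)*(-2173)) = sqrt(1/2 + 4346/21) = sqrt(8713/42) = sqrt(365946)/42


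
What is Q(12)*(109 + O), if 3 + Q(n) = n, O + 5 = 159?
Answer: 2367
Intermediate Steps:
O = 154 (O = -5 + 159 = 154)
Q(n) = -3 + n
Q(12)*(109 + O) = (-3 + 12)*(109 + 154) = 9*263 = 2367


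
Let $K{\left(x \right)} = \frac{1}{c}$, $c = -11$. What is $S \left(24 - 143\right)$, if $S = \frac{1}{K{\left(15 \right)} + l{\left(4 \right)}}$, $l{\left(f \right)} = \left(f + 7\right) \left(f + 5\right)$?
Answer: $- \frac{77}{64} \approx -1.2031$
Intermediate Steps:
$K{\left(x \right)} = - \frac{1}{11}$ ($K{\left(x \right)} = \frac{1}{-11} = - \frac{1}{11}$)
$l{\left(f \right)} = \left(5 + f\right) \left(7 + f\right)$ ($l{\left(f \right)} = \left(7 + f\right) \left(5 + f\right) = \left(5 + f\right) \left(7 + f\right)$)
$S = \frac{11}{1088}$ ($S = \frac{1}{- \frac{1}{11} + \left(35 + 4^{2} + 12 \cdot 4\right)} = \frac{1}{- \frac{1}{11} + \left(35 + 16 + 48\right)} = \frac{1}{- \frac{1}{11} + 99} = \frac{1}{\frac{1088}{11}} = \frac{11}{1088} \approx 0.01011$)
$S \left(24 - 143\right) = \frac{11 \left(24 - 143\right)}{1088} = \frac{11}{1088} \left(-119\right) = - \frac{77}{64}$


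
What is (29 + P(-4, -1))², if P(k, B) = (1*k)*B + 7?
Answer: 1600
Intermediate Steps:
P(k, B) = 7 + B*k (P(k, B) = k*B + 7 = B*k + 7 = 7 + B*k)
(29 + P(-4, -1))² = (29 + (7 - 1*(-4)))² = (29 + (7 + 4))² = (29 + 11)² = 40² = 1600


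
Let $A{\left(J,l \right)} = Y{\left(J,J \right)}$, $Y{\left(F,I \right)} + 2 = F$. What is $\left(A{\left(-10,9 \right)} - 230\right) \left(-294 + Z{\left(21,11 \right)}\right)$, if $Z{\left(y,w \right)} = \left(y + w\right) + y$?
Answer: $58322$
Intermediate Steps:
$Y{\left(F,I \right)} = -2 + F$
$A{\left(J,l \right)} = -2 + J$
$Z{\left(y,w \right)} = w + 2 y$ ($Z{\left(y,w \right)} = \left(w + y\right) + y = w + 2 y$)
$\left(A{\left(-10,9 \right)} - 230\right) \left(-294 + Z{\left(21,11 \right)}\right) = \left(\left(-2 - 10\right) - 230\right) \left(-294 + \left(11 + 2 \cdot 21\right)\right) = \left(-12 - 230\right) \left(-294 + \left(11 + 42\right)\right) = - 242 \left(-294 + 53\right) = \left(-242\right) \left(-241\right) = 58322$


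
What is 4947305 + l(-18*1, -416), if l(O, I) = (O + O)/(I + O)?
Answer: 1073565203/217 ≈ 4.9473e+6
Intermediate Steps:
l(O, I) = 2*O/(I + O) (l(O, I) = (2*O)/(I + O) = 2*O/(I + O))
4947305 + l(-18*1, -416) = 4947305 + 2*(-18*1)/(-416 - 18*1) = 4947305 + 2*(-18)/(-416 - 18) = 4947305 + 2*(-18)/(-434) = 4947305 + 2*(-18)*(-1/434) = 4947305 + 18/217 = 1073565203/217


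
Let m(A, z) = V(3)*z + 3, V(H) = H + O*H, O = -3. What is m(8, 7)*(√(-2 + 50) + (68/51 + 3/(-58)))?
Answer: -2899/58 - 156*√3 ≈ -320.18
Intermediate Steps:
V(H) = -2*H (V(H) = H - 3*H = -2*H)
m(A, z) = 3 - 6*z (m(A, z) = (-2*3)*z + 3 = -6*z + 3 = 3 - 6*z)
m(8, 7)*(√(-2 + 50) + (68/51 + 3/(-58))) = (3 - 6*7)*(√(-2 + 50) + (68/51 + 3/(-58))) = (3 - 42)*(√48 + (68*(1/51) + 3*(-1/58))) = -39*(4*√3 + (4/3 - 3/58)) = -39*(4*√3 + 223/174) = -39*(223/174 + 4*√3) = -2899/58 - 156*√3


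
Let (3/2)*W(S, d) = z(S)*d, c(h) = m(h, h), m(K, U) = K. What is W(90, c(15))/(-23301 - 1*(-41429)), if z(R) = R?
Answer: 225/4532 ≈ 0.049647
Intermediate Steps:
c(h) = h
W(S, d) = 2*S*d/3 (W(S, d) = 2*(S*d)/3 = 2*S*d/3)
W(90, c(15))/(-23301 - 1*(-41429)) = ((⅔)*90*15)/(-23301 - 1*(-41429)) = 900/(-23301 + 41429) = 900/18128 = 900*(1/18128) = 225/4532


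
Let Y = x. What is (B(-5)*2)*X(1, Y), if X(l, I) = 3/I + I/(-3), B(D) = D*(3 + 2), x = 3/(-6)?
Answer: 875/3 ≈ 291.67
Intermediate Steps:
x = -½ (x = 3*(-⅙) = -½ ≈ -0.50000)
B(D) = 5*D (B(D) = D*5 = 5*D)
Y = -½ ≈ -0.50000
X(l, I) = 3/I - I/3 (X(l, I) = 3/I + I*(-⅓) = 3/I - I/3)
(B(-5)*2)*X(1, Y) = ((5*(-5))*2)*(3/(-½) - ⅓*(-½)) = (-25*2)*(3*(-2) + ⅙) = -50*(-6 + ⅙) = -50*(-35/6) = 875/3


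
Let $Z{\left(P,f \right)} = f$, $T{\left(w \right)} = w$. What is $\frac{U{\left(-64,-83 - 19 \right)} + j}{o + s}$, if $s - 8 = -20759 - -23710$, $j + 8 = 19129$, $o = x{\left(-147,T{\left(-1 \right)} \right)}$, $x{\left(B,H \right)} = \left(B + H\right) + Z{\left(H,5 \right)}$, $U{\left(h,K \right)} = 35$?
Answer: $\frac{4789}{704} \approx 6.8026$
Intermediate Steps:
$x{\left(B,H \right)} = 5 + B + H$ ($x{\left(B,H \right)} = \left(B + H\right) + 5 = 5 + B + H$)
$o = -143$ ($o = 5 - 147 - 1 = -143$)
$j = 19121$ ($j = -8 + 19129 = 19121$)
$s = 2959$ ($s = 8 - -2951 = 8 + \left(-20759 + 23710\right) = 8 + 2951 = 2959$)
$\frac{U{\left(-64,-83 - 19 \right)} + j}{o + s} = \frac{35 + 19121}{-143 + 2959} = \frac{19156}{2816} = 19156 \cdot \frac{1}{2816} = \frac{4789}{704}$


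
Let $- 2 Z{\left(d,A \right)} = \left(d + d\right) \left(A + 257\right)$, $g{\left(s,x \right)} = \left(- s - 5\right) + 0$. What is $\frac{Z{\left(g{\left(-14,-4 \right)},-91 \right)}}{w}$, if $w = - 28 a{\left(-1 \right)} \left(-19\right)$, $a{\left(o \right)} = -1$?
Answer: $\frac{747}{266} \approx 2.8083$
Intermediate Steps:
$g{\left(s,x \right)} = -5 - s$ ($g{\left(s,x \right)} = \left(-5 - s\right) + 0 = -5 - s$)
$Z{\left(d,A \right)} = - d \left(257 + A\right)$ ($Z{\left(d,A \right)} = - \frac{\left(d + d\right) \left(A + 257\right)}{2} = - \frac{2 d \left(257 + A\right)}{2} = - d \left(257 + A\right)$)
$w = -532$ ($w = \left(-28\right) \left(-1\right) \left(-19\right) = 28 \left(-19\right) = -532$)
$\frac{Z{\left(g{\left(-14,-4 \right)},-91 \right)}}{w} = \frac{\left(-1\right) \left(-5 - -14\right) \left(257 - 91\right)}{-532} = \left(-1\right) \left(-5 + 14\right) 166 \left(- \frac{1}{532}\right) = \left(-1\right) 9 \cdot 166 \left(- \frac{1}{532}\right) = \left(-1494\right) \left(- \frac{1}{532}\right) = \frac{747}{266}$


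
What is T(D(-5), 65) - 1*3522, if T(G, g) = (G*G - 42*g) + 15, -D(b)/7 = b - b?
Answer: -6237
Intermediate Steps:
D(b) = 0 (D(b) = -7*(b - b) = -7*0 = 0)
T(G, g) = 15 + G**2 - 42*g (T(G, g) = (G**2 - 42*g) + 15 = 15 + G**2 - 42*g)
T(D(-5), 65) - 1*3522 = (15 + 0**2 - 42*65) - 1*3522 = (15 + 0 - 2730) - 3522 = -2715 - 3522 = -6237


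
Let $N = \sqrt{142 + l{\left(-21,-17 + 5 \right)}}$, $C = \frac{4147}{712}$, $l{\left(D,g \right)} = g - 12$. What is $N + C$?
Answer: $\frac{4147}{712} + \sqrt{118} \approx 16.687$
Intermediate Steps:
$l{\left(D,g \right)} = -12 + g$
$C = \frac{4147}{712}$ ($C = 4147 \cdot \frac{1}{712} = \frac{4147}{712} \approx 5.8244$)
$N = \sqrt{118}$ ($N = \sqrt{142 + \left(-12 + \left(-17 + 5\right)\right)} = \sqrt{142 - 24} = \sqrt{118} \approx 10.863$)
$N + C = \sqrt{118} + \frac{4147}{712} = \frac{4147}{712} + \sqrt{118}$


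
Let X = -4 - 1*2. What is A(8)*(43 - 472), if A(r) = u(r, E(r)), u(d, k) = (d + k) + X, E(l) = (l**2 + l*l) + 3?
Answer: -57057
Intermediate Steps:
X = -6 (X = -4 - 2 = -6)
E(l) = 3 + 2*l**2 (E(l) = (l**2 + l**2) + 3 = 2*l**2 + 3 = 3 + 2*l**2)
u(d, k) = -6 + d + k (u(d, k) = (d + k) - 6 = -6 + d + k)
A(r) = -3 + r + 2*r**2 (A(r) = -6 + r + (3 + 2*r**2) = -3 + r + 2*r**2)
A(8)*(43 - 472) = (-3 + 8 + 2*8**2)*(43 - 472) = (-3 + 8 + 2*64)*(-429) = (-3 + 8 + 128)*(-429) = 133*(-429) = -57057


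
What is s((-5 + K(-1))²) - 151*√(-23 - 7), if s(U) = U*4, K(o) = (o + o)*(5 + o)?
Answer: 676 - 151*I*√30 ≈ 676.0 - 827.06*I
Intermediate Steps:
K(o) = 2*o*(5 + o) (K(o) = (2*o)*(5 + o) = 2*o*(5 + o))
s(U) = 4*U
s((-5 + K(-1))²) - 151*√(-23 - 7) = 4*(-5 + 2*(-1)*(5 - 1))² - 151*√(-23 - 7) = 4*(-5 + 2*(-1)*4)² - 151*I*√30 = 4*(-5 - 8)² - 151*I*√30 = 4*(-13)² - 151*I*√30 = 4*169 - 151*I*√30 = 676 - 151*I*√30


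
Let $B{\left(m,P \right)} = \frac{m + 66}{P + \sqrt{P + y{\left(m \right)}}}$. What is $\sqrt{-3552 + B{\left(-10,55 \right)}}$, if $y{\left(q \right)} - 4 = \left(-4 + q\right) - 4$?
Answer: $\frac{2 \sqrt{-48826 - 888 \sqrt{41}}}{\sqrt{55 + \sqrt{41}}} \approx 59.591 i$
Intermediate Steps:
$y{\left(q \right)} = -4 + q$ ($y{\left(q \right)} = 4 + \left(\left(-4 + q\right) - 4\right) = 4 + \left(-8 + q\right) = -4 + q$)
$B{\left(m,P \right)} = \frac{66 + m}{P + \sqrt{-4 + P + m}}$ ($B{\left(m,P \right)} = \frac{m + 66}{P + \sqrt{P + \left(-4 + m\right)}} = \frac{66 + m}{P + \sqrt{-4 + P + m}}$)
$\sqrt{-3552 + B{\left(-10,55 \right)}} = \sqrt{-3552 + \frac{66 - 10}{55 + \sqrt{-4 + 55 - 10}}} = \sqrt{-3552 + \frac{1}{55 + \sqrt{41}} \cdot 56} = \sqrt{-3552 + \frac{56}{55 + \sqrt{41}}}$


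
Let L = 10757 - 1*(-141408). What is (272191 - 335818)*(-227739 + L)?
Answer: 4808546898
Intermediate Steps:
L = 152165 (L = 10757 + 141408 = 152165)
(272191 - 335818)*(-227739 + L) = (272191 - 335818)*(-227739 + 152165) = -63627*(-75574) = 4808546898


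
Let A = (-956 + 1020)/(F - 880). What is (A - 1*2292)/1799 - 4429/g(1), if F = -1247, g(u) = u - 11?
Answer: 16898697437/38264730 ≈ 441.63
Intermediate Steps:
g(u) = -11 + u
A = -64/2127 (A = (-956 + 1020)/(-1247 - 880) = 64/(-2127) = 64*(-1/2127) = -64/2127 ≈ -0.030089)
(A - 1*2292)/1799 - 4429/g(1) = (-64/2127 - 1*2292)/1799 - 4429/(-11 + 1) = (-64/2127 - 2292)*(1/1799) - 4429/(-10) = -4875148/2127*1/1799 - 4429*(-⅒) = -4875148/3826473 + 4429/10 = 16898697437/38264730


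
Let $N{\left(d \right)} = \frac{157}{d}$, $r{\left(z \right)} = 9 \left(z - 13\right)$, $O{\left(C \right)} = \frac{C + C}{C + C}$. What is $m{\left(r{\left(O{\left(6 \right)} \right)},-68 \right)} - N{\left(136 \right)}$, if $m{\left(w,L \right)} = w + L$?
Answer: $- \frac{24093}{136} \approx -177.15$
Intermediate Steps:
$O{\left(C \right)} = 1$ ($O{\left(C \right)} = \frac{2 C}{2 C} = 2 C \frac{1}{2 C} = 1$)
$r{\left(z \right)} = -117 + 9 z$ ($r{\left(z \right)} = 9 \left(-13 + z\right) = -117 + 9 z$)
$m{\left(w,L \right)} = L + w$
$m{\left(r{\left(O{\left(6 \right)} \right)},-68 \right)} - N{\left(136 \right)} = \left(-68 + \left(-117 + 9 \cdot 1\right)\right) - \frac{157}{136} = \left(-68 + \left(-117 + 9\right)\right) - 157 \cdot \frac{1}{136} = \left(-68 - 108\right) - \frac{157}{136} = -176 - \frac{157}{136} = - \frac{24093}{136}$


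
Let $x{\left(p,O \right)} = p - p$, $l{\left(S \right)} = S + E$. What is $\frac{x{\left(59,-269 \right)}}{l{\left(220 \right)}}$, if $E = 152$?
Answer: $0$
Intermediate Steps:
$l{\left(S \right)} = 152 + S$ ($l{\left(S \right)} = S + 152 = 152 + S$)
$x{\left(p,O \right)} = 0$
$\frac{x{\left(59,-269 \right)}}{l{\left(220 \right)}} = \frac{0}{152 + 220} = \frac{0}{372} = 0 \cdot \frac{1}{372} = 0$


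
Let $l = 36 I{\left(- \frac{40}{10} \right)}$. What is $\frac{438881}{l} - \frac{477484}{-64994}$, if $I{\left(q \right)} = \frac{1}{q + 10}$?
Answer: $\frac{14263748309}{194982} \approx 73154.0$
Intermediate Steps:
$I{\left(q \right)} = \frac{1}{10 + q}$
$l = 6$ ($l = \frac{36}{10 - \frac{40}{10}} = \frac{36}{10 - 4} = \frac{36}{6} = 36 \cdot \frac{1}{6} = 6$)
$\frac{438881}{l} - \frac{477484}{-64994} = \frac{438881}{6} - \frac{477484}{-64994} = 438881 \cdot \frac{1}{6} - - \frac{238742}{32497} = \frac{438881}{6} + \frac{238742}{32497} = \frac{14263748309}{194982}$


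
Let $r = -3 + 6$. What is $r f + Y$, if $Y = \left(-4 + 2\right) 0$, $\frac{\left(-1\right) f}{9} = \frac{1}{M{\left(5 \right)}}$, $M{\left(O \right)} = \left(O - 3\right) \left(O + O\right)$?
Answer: $- \frac{27}{20} \approx -1.35$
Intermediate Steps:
$M{\left(O \right)} = 2 O \left(-3 + O\right)$ ($M{\left(O \right)} = \left(-3 + O\right) 2 O = 2 O \left(-3 + O\right)$)
$f = - \frac{9}{20}$ ($f = - \frac{9}{2 \cdot 5 \left(-3 + 5\right)} = - \frac{9}{2 \cdot 5 \cdot 2} = - \frac{9}{20} \approx -0.45$)
$r = 3$
$Y = 0$ ($Y = \left(-2\right) 0 = 0$)
$r f + Y = 3 \left(- \frac{9}{20}\right) + 0 = - \frac{27}{20} + 0 = - \frac{27}{20}$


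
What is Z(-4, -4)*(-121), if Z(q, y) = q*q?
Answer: -1936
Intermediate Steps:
Z(q, y) = q**2
Z(-4, -4)*(-121) = (-4)**2*(-121) = 16*(-121) = -1936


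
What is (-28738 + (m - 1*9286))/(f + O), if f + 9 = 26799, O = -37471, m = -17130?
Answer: 5014/971 ≈ 5.1637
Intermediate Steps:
f = 26790 (f = -9 + 26799 = 26790)
(-28738 + (m - 1*9286))/(f + O) = (-28738 + (-17130 - 1*9286))/(26790 - 37471) = (-28738 + (-17130 - 9286))/(-10681) = (-28738 - 26416)*(-1/10681) = -55154*(-1/10681) = 5014/971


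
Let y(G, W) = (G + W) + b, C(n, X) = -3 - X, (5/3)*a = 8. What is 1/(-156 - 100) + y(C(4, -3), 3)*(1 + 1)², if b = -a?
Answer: -9221/1280 ≈ -7.2039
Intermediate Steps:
a = 24/5 (a = (⅗)*8 = 24/5 ≈ 4.8000)
b = -24/5 (b = -1*24/5 = -24/5 ≈ -4.8000)
y(G, W) = -24/5 + G + W (y(G, W) = (G + W) - 24/5 = -24/5 + G + W)
1/(-156 - 100) + y(C(4, -3), 3)*(1 + 1)² = 1/(-156 - 100) + (-24/5 + (-3 - 1*(-3)) + 3)*(1 + 1)² = 1/(-256) + (-24/5 + (-3 + 3) + 3)*2² = -1/256 + (-24/5 + 0 + 3)*4 = -1/256 - 9/5*4 = -1/256 - 36/5 = -9221/1280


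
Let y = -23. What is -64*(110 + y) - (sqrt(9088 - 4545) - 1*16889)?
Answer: 11321 - sqrt(4543) ≈ 11254.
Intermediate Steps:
-64*(110 + y) - (sqrt(9088 - 4545) - 1*16889) = -64*(110 - 23) - (sqrt(9088 - 4545) - 1*16889) = -64*87 - (sqrt(4543) - 16889) = -5568 - (-16889 + sqrt(4543)) = -5568 + (16889 - sqrt(4543)) = 11321 - sqrt(4543)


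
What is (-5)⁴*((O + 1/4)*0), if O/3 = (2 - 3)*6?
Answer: 0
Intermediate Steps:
O = -18 (O = 3*((2 - 3)*6) = 3*(-1*6) = 3*(-6) = -18)
(-5)⁴*((O + 1/4)*0) = (-5)⁴*((-18 + 1/4)*0) = 625*((-18 + ¼)*0) = 625*(-71/4*0) = 625*0 = 0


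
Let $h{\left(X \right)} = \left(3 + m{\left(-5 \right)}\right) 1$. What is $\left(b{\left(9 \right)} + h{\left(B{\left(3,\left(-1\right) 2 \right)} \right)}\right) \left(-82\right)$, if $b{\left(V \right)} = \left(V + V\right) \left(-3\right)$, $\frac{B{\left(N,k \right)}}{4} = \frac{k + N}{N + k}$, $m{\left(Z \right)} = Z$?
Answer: $4592$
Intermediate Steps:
$B{\left(N,k \right)} = 4$ ($B{\left(N,k \right)} = 4 \frac{k + N}{N + k} = 4 \frac{N + k}{N + k} = 4 \cdot 1 = 4$)
$h{\left(X \right)} = -2$ ($h{\left(X \right)} = \left(3 - 5\right) 1 = \left(-2\right) 1 = -2$)
$b{\left(V \right)} = - 6 V$ ($b{\left(V \right)} = 2 V \left(-3\right) = - 6 V$)
$\left(b{\left(9 \right)} + h{\left(B{\left(3,\left(-1\right) 2 \right)} \right)}\right) \left(-82\right) = \left(\left(-6\right) 9 - 2\right) \left(-82\right) = \left(-54 - 2\right) \left(-82\right) = \left(-56\right) \left(-82\right) = 4592$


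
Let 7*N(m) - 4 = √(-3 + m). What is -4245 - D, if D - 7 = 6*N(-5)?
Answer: -29788/7 - 12*I*√2/7 ≈ -4255.4 - 2.4244*I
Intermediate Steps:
N(m) = 4/7 + √(-3 + m)/7
D = 73/7 + 12*I*√2/7 (D = 7 + 6*(4/7 + √(-3 - 5)/7) = 7 + 6*(4/7 + √(-8)/7) = 7 + 6*(4/7 + (2*I*√2)/7) = 7 + 6*(4/7 + 2*I*√2/7) = 7 + (24/7 + 12*I*√2/7) = 73/7 + 12*I*√2/7 ≈ 10.429 + 2.4244*I)
-4245 - D = -4245 - (73/7 + 12*I*√2/7) = -4245 + (-73/7 - 12*I*√2/7) = -29788/7 - 12*I*√2/7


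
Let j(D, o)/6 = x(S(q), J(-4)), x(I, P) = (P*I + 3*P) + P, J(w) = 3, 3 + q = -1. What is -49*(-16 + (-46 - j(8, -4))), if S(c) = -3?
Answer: 3920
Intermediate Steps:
q = -4 (q = -3 - 1 = -4)
x(I, P) = 4*P + I*P (x(I, P) = (I*P + 3*P) + P = (3*P + I*P) + P = 4*P + I*P)
j(D, o) = 18 (j(D, o) = 6*(3*(4 - 3)) = 6*(3*1) = 6*3 = 18)
-49*(-16 + (-46 - j(8, -4))) = -49*(-16 + (-46 - 1*18)) = -49*(-16 + (-46 - 18)) = -49*(-16 - 64) = -49*(-80) = 3920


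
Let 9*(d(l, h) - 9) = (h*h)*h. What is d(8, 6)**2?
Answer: 1089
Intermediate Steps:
d(l, h) = 9 + h**3/9 (d(l, h) = 9 + ((h*h)*h)/9 = 9 + (h**2*h)/9 = 9 + h**3/9)
d(8, 6)**2 = (9 + (1/9)*6**3)**2 = (9 + (1/9)*216)**2 = (9 + 24)**2 = 33**2 = 1089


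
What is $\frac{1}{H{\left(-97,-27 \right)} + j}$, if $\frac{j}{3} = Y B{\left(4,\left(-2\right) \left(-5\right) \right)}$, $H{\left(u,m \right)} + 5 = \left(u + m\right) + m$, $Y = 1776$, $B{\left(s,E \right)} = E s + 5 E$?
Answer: $\frac{1}{479364} \approx 2.0861 \cdot 10^{-6}$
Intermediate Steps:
$B{\left(s,E \right)} = 5 E + E s$
$H{\left(u,m \right)} = -5 + u + 2 m$ ($H{\left(u,m \right)} = -5 + \left(\left(u + m\right) + m\right) = -5 + \left(\left(m + u\right) + m\right) = -5 + \left(u + 2 m\right) = -5 + u + 2 m$)
$j = 479520$ ($j = 3 \cdot 1776 \left(-2\right) \left(-5\right) \left(5 + 4\right) = 3 \cdot 1776 \cdot 10 \cdot 9 = 3 \cdot 1776 \cdot 90 = 3 \cdot 159840 = 479520$)
$\frac{1}{H{\left(-97,-27 \right)} + j} = \frac{1}{\left(-5 - 97 + 2 \left(-27\right)\right) + 479520} = \frac{1}{\left(-5 - 97 - 54\right) + 479520} = \frac{1}{-156 + 479520} = \frac{1}{479364}$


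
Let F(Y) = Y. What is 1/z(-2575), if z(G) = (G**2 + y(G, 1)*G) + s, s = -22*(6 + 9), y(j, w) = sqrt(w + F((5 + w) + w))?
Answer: 1326059/8792151748405 + 206*sqrt(2)/1758430349681 ≈ 1.5099e-7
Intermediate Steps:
y(j, w) = sqrt(5 + 3*w) (y(j, w) = sqrt(w + ((5 + w) + w)) = sqrt(w + (5 + 2*w)) = sqrt(5 + 3*w))
s = -330 (s = -22*15 = -330)
z(G) = -330 + G**2 + 2*G*sqrt(2) (z(G) = (G**2 + sqrt(5 + 3*1)*G) - 330 = (G**2 + sqrt(5 + 3)*G) - 330 = (G**2 + sqrt(8)*G) - 330 = (G**2 + (2*sqrt(2))*G) - 330 = (G**2 + 2*G*sqrt(2)) - 330 = -330 + G**2 + 2*G*sqrt(2))
1/z(-2575) = 1/(-330 + (-2575)**2 + 2*(-2575)*sqrt(2)) = 1/(-330 + 6630625 - 5150*sqrt(2)) = 1/(6630295 - 5150*sqrt(2))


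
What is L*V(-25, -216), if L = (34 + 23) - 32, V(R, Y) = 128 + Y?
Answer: -2200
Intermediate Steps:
L = 25 (L = 57 - 32 = 25)
L*V(-25, -216) = 25*(128 - 216) = 25*(-88) = -2200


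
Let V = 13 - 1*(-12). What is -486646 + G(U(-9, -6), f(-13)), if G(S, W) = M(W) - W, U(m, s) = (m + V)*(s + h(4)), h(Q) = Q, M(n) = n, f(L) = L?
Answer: -486646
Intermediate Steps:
V = 25 (V = 13 + 12 = 25)
U(m, s) = (4 + s)*(25 + m) (U(m, s) = (m + 25)*(s + 4) = (25 + m)*(4 + s) = (4 + s)*(25 + m))
G(S, W) = 0 (G(S, W) = W - W = 0)
-486646 + G(U(-9, -6), f(-13)) = -486646 + 0 = -486646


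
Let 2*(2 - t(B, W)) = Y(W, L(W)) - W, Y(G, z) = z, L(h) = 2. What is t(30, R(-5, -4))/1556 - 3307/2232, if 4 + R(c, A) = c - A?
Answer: -321815/217062 ≈ -1.4826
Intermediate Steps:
R(c, A) = -4 + c - A (R(c, A) = -4 + (c - A) = -4 + c - A)
t(B, W) = 1 + W/2 (t(B, W) = 2 - (2 - W)/2 = 2 + (-1 + W/2) = 1 + W/2)
t(30, R(-5, -4))/1556 - 3307/2232 = (1 + (-4 - 5 - 1*(-4))/2)/1556 - 3307/2232 = (1 + (-4 - 5 + 4)/2)*(1/1556) - 3307*1/2232 = (1 + (1/2)*(-5))*(1/1556) - 3307/2232 = (1 - 5/2)*(1/1556) - 3307/2232 = -3/2*1/1556 - 3307/2232 = -3/3112 - 3307/2232 = -321815/217062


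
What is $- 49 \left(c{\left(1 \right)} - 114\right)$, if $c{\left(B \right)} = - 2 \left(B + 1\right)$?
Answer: $5782$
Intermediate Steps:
$c{\left(B \right)} = -2 - 2 B$ ($c{\left(B \right)} = - 2 \left(1 + B\right) = -2 - 2 B$)
$- 49 \left(c{\left(1 \right)} - 114\right) = - 49 \left(\left(-2 - 2\right) - 114\right) = - 49 \left(-4 - 114\right) = \left(-49\right) \left(-118\right) = 5782$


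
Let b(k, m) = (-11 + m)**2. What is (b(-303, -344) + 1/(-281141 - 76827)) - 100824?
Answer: 9021151567/357968 ≈ 25201.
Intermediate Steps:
(b(-303, -344) + 1/(-281141 - 76827)) - 100824 = ((-11 - 344)**2 + 1/(-281141 - 76827)) - 100824 = ((-355)**2 + 1/(-357968)) - 100824 = (126025 - 1/357968) - 100824 = 45112917199/357968 - 100824 = 9021151567/357968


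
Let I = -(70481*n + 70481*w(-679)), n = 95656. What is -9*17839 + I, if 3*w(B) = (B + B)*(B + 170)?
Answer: -68944291043/3 ≈ -2.2981e+10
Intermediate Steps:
w(B) = 2*B*(170 + B)/3 (w(B) = ((B + B)*(B + 170))/3 = ((2*B)*(170 + B))/3 = (2*B*(170 + B))/3 = 2*B*(170 + B)/3)
I = -68943809390/3 (I = -70481/(1/((⅔)*(-679)*(170 - 679) + 95656)) = -70481/(1/((⅔)*(-679)*(-509) + 95656)) = -70481/(1/(691222/3 + 95656)) = -70481/(1/(978190/3)) = -70481/3/978190 = -70481*978190/3 = -68943809390/3 ≈ -2.2981e+10)
-9*17839 + I = -9*17839 - 68943809390/3 = -160551 - 68943809390/3 = -68944291043/3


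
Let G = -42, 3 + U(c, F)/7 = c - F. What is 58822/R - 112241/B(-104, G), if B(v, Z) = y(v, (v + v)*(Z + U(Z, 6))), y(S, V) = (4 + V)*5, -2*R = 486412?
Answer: -25853819103/50462812940 ≈ -0.51233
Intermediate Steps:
R = -243206 (R = -1/2*486412 = -243206)
U(c, F) = -21 - 7*F + 7*c (U(c, F) = -21 + 7*(c - F) = -21 + (-7*F + 7*c) = -21 - 7*F + 7*c)
y(S, V) = 20 + 5*V
B(v, Z) = 20 + 10*v*(-63 + 8*Z) (B(v, Z) = 20 + 5*((v + v)*(Z + (-21 - 7*6 + 7*Z))) = 20 + 5*((2*v)*(Z + (-21 - 42 + 7*Z))) = 20 + 5*((2*v)*(Z + (-63 + 7*Z))) = 20 + 5*((2*v)*(-63 + 8*Z)) = 20 + 5*(2*v*(-63 + 8*Z)) = 20 + 10*v*(-63 + 8*Z))
58822/R - 112241/B(-104, G) = 58822/(-243206) - 112241/(20 + 10*(-104)*(-63 + 8*(-42))) = 58822*(-1/243206) - 112241/(20 + 10*(-104)*(-63 - 336)) = -29411/121603 - 112241/(20 + 10*(-104)*(-399)) = -29411/121603 - 112241/(20 + 414960) = -29411/121603 - 112241/414980 = -25853819103/50462812940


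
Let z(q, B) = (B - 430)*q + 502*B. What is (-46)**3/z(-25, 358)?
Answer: -1058/1973 ≈ -0.53624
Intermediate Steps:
z(q, B) = 502*B + q*(-430 + B) (z(q, B) = (-430 + B)*q + 502*B = q*(-430 + B) + 502*B = 502*B + q*(-430 + B))
(-46)**3/z(-25, 358) = (-46)**3/(-430*(-25) + 502*358 + 358*(-25)) = -97336/(10750 + 179716 - 8950) = -97336/181516 = -97336*1/181516 = -1058/1973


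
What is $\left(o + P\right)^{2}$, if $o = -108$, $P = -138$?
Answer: $60516$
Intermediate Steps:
$\left(o + P\right)^{2} = \left(-108 - 138\right)^{2} = \left(-246\right)^{2} = 60516$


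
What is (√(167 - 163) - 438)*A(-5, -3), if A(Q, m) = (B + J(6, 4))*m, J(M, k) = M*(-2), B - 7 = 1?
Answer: -5232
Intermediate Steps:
B = 8 (B = 7 + 1 = 8)
J(M, k) = -2*M
A(Q, m) = -4*m (A(Q, m) = (8 - 2*6)*m = (8 - 12)*m = -4*m)
(√(167 - 163) - 438)*A(-5, -3) = (√(167 - 163) - 438)*(-4*(-3)) = (√4 - 438)*12 = (2 - 438)*12 = -436*12 = -5232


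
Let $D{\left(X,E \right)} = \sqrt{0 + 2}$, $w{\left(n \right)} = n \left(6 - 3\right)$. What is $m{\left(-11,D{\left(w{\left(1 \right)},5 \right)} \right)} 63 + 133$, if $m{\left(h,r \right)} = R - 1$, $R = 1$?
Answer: $133$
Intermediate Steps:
$w{\left(n \right)} = 3 n$ ($w{\left(n \right)} = n 3 = 3 n$)
$D{\left(X,E \right)} = \sqrt{2}$
$m{\left(h,r \right)} = 0$ ($m{\left(h,r \right)} = 1 - 1 = 0$)
$m{\left(-11,D{\left(w{\left(1 \right)},5 \right)} \right)} 63 + 133 = 0 \cdot 63 + 133 = 0 + 133 = 133$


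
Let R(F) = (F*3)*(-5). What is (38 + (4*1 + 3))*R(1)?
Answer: -675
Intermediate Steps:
R(F) = -15*F (R(F) = (3*F)*(-5) = -15*F)
(38 + (4*1 + 3))*R(1) = (38 + (4*1 + 3))*(-15*1) = (38 + (4 + 3))*(-15) = (38 + 7)*(-15) = 45*(-15) = -675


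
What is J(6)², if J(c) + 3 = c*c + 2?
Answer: 1225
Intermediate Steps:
J(c) = -1 + c² (J(c) = -3 + (c*c + 2) = -3 + (c² + 2) = -3 + (2 + c²) = -1 + c²)
J(6)² = (-1 + 6²)² = (-1 + 36)² = 35² = 1225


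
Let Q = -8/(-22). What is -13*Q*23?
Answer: -1196/11 ≈ -108.73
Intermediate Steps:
Q = 4/11 (Q = -8*(-1/22) = 4/11 ≈ 0.36364)
-13*Q*23 = -13*4/11*23 = -52/11*23 = -1196/11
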